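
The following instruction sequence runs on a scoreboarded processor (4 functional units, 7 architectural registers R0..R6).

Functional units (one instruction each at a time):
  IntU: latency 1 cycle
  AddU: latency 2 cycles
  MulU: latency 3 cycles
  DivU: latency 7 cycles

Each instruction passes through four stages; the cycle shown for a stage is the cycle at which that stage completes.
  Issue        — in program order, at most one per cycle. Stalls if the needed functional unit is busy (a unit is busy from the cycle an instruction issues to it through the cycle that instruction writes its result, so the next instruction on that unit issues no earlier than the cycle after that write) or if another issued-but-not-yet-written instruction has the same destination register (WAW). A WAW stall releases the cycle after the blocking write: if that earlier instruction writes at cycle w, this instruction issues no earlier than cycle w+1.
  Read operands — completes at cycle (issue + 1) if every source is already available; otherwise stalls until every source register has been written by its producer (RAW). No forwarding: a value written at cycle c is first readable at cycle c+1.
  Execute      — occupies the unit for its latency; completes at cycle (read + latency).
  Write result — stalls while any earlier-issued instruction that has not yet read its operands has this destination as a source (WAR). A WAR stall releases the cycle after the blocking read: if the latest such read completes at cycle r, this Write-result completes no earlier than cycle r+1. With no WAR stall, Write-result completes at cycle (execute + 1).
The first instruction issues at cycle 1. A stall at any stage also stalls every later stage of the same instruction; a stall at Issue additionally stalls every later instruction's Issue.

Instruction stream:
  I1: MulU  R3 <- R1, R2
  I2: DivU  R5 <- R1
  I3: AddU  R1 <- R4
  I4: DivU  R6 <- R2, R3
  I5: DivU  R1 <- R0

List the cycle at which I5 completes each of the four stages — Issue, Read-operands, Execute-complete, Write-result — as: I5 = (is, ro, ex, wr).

1) issue 1, read 2, done 5, write 6
2) issue 2, read 3, done 10, write 11
3) issue 3, read 4, done 6, write 7
4) issue 12, read 13, done 20, write 21  <struct: DivU busy until I2 writes@11>
5) issue 22, read 23, done 30, write 31  <struct: DivU busy until I4 writes@21>

I5 = (22, 23, 30, 31)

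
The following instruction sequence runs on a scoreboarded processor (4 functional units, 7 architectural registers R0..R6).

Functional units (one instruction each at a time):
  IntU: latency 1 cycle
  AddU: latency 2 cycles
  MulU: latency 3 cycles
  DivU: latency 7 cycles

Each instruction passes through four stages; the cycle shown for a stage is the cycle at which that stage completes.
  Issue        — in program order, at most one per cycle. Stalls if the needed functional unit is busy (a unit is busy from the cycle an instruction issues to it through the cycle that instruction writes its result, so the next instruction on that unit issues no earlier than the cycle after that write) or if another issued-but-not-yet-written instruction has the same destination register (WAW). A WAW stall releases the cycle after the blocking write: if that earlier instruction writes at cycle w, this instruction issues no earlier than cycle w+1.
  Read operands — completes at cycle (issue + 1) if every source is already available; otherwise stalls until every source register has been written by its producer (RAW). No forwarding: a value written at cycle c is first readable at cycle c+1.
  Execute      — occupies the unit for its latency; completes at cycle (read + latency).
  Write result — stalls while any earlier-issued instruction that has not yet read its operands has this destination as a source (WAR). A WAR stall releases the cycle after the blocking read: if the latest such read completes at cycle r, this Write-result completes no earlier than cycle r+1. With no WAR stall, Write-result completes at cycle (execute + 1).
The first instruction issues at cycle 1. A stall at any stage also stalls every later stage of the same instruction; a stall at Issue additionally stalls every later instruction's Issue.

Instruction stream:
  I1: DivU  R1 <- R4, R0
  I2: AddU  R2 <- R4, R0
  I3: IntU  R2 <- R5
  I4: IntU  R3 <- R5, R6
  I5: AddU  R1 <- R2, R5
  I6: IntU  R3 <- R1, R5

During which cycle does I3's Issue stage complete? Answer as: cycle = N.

[I1] 1/2/9/10
[I2] 2/3/5/6
[I3] 7/8/9/10  (WAW R2: wait I2 write@6)
[I4] 11/12/13/14  (struct: IntU busy until I3 writes@10)
[I5] 12/13/15/16
[I6] 15/17/18/19  (struct: IntU busy until I4 writes@14; RAW R1: wait I5 write@16)

cycle = 7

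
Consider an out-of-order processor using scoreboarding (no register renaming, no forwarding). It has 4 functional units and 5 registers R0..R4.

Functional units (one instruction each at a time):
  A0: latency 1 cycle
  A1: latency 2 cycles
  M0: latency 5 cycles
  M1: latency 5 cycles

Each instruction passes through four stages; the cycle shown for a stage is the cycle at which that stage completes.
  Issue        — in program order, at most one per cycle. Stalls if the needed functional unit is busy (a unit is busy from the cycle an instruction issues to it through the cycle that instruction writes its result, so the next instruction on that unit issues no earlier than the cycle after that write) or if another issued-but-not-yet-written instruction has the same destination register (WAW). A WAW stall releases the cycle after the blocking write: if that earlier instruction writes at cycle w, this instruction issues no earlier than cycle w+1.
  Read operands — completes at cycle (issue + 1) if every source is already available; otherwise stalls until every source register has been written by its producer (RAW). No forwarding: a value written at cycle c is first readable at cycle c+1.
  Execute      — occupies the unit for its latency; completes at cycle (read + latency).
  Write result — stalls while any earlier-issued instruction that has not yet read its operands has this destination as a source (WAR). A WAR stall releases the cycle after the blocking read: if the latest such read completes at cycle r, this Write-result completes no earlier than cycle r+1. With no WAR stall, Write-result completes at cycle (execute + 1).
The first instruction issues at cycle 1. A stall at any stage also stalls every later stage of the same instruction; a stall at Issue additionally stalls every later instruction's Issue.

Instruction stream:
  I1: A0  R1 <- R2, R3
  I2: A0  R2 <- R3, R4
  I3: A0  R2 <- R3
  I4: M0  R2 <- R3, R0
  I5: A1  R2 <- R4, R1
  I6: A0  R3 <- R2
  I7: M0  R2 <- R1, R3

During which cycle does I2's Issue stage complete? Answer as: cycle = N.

cycle = 5

I1 -> (1, 2, 3, 4)
I2 -> (5, 6, 7, 8)  // struct: A0 busy until I1 writes@4
I3 -> (9, 10, 11, 12)  // struct: A0 busy until I2 writes@8
I4 -> (13, 14, 19, 20)  // WAW R2: wait I3 write@12
I5 -> (21, 22, 24, 25)  // WAW R2: wait I4 write@20
I6 -> (22, 26, 27, 28)  // RAW R2: wait I5 write@25
I7 -> (26, 29, 34, 35)  // WAW R2: wait I5 write@25, RAW R3: wait I6 write@28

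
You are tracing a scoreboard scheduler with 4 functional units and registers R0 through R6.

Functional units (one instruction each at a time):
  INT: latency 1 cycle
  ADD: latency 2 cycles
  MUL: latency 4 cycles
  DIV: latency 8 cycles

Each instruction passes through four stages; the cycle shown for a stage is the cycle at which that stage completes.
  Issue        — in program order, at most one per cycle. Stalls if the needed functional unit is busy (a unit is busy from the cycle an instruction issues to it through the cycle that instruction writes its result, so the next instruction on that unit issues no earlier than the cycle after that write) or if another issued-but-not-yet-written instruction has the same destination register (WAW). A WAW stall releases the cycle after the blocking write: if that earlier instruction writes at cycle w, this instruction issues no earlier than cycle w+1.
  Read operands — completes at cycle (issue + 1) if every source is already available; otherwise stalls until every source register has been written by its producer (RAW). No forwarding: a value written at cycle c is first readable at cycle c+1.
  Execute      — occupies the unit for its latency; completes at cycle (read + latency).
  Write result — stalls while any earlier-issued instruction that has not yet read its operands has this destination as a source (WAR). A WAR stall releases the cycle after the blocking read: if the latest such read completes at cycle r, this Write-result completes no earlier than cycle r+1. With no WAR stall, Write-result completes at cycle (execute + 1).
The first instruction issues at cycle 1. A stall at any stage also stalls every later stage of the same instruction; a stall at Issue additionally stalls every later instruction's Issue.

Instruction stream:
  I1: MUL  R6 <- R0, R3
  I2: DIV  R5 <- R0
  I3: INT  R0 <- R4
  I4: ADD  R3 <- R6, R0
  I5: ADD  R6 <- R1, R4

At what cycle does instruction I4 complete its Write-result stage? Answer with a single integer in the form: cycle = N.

cycle = 11

[I1] 1/2/6/7
[I2] 2/3/11/12
[I3] 3/4/5/6
[I4] 4/8/10/11  (RAW R6: wait I1 write@7)
[I5] 12/13/15/16  (struct: ADD busy until I4 writes@11)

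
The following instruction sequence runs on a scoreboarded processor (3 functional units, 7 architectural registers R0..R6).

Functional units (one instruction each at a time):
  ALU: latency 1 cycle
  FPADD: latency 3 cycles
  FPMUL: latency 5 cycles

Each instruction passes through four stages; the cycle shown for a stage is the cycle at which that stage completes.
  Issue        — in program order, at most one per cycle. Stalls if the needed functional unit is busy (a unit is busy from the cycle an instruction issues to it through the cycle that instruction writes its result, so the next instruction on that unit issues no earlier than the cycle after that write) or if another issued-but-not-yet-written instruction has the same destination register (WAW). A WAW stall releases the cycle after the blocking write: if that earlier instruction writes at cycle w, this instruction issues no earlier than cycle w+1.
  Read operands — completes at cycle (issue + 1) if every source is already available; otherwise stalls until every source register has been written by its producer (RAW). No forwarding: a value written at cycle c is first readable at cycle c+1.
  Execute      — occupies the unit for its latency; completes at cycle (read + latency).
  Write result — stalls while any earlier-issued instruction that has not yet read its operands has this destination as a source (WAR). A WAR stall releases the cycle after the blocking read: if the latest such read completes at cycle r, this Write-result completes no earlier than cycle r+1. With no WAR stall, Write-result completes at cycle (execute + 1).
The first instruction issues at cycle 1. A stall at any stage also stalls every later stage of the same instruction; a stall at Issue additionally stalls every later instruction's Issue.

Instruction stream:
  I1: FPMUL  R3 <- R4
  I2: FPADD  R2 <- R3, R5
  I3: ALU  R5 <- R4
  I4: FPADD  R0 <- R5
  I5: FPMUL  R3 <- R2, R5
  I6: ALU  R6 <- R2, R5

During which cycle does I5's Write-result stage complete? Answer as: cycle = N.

  I1 | 1 | 2 | 7 | 8
  I2 | 2 | 9 | 12 | 13   RAW R3: wait I1 write@8
  I3 | 3 | 4 | 5 | 10   WAR R5: wait I2 read@9
  I4 | 14 | 15 | 18 | 19   struct: FPADD busy until I2 writes@13
  I5 | 15 | 16 | 21 | 22
  I6 | 16 | 17 | 18 | 19

cycle = 22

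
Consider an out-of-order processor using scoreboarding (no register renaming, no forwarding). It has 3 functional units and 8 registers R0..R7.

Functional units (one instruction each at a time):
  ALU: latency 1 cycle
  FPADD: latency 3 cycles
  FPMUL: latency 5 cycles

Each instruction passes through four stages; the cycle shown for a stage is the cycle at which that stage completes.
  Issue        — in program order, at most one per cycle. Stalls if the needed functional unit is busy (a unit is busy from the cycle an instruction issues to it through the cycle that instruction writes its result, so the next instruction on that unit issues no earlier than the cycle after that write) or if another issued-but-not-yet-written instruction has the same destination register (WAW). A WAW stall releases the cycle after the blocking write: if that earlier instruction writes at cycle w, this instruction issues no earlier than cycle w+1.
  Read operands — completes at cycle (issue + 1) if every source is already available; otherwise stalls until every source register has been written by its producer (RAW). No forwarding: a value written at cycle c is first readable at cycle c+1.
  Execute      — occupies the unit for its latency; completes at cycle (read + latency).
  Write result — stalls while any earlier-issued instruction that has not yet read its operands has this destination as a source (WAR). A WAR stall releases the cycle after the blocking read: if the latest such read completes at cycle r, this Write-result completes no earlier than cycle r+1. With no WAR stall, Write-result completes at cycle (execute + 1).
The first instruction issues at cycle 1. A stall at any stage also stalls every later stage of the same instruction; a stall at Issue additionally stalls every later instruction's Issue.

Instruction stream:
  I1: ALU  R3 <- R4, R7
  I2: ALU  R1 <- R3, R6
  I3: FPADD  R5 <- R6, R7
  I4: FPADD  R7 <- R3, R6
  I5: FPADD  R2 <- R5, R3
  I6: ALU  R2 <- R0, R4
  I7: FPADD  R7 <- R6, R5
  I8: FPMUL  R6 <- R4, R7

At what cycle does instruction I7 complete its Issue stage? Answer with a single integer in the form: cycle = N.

c1: I1→ALU
c2: I1 RO
c3: I1 EX
c4: I1 WR R3
c5: I2→ALU
c6: I2 RO · I3→FPADD
c7: I2 EX · I3 RO
c8: I2 WR R1
c10: I3 EX
c11: I3 WR R5
c12: I4→FPADD
c13: I4 RO
c16: I4 EX
c17: I4 WR R7
c18: I5→FPADD
c19: I5 RO
c22: I5 EX
c23: I5 WR R2
c24: I6→ALU
c25: I6 RO · I7→FPADD
c26: I6 EX · I7 RO · I8→FPMUL
c27: I6 WR R2
c29: I7 EX
c30: I7 WR R7
c31: I8 RO
c36: I8 EX
c37: I8 WR R6

cycle = 25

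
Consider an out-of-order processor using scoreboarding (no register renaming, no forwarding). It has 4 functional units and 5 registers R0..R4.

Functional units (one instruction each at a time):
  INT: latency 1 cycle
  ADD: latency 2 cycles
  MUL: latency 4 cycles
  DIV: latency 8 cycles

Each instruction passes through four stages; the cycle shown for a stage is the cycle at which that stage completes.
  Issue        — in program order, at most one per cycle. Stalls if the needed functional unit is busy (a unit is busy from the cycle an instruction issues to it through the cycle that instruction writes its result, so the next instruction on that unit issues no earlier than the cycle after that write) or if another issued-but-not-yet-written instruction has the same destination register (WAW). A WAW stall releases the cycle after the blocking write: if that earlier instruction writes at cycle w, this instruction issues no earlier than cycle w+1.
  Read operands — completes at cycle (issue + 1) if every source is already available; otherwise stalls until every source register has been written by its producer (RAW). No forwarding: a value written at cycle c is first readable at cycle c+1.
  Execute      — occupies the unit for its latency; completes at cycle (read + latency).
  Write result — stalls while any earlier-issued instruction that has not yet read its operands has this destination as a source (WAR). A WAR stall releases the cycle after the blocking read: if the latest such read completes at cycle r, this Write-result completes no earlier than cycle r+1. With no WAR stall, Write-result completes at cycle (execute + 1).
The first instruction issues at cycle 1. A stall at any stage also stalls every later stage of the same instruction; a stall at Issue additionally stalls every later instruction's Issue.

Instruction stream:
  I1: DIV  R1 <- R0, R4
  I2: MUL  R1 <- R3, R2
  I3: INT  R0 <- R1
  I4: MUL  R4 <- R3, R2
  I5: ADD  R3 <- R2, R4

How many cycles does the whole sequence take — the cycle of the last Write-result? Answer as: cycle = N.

1) issue 1, read 2, done 10, write 11
2) issue 12, read 13, done 17, write 18  <WAW R1: wait I1 write@11>
3) issue 13, read 19, done 20, write 21  <RAW R1: wait I2 write@18>
4) issue 19, read 20, done 24, write 25  <struct: MUL busy until I2 writes@18>
5) issue 20, read 26, done 28, write 29  <RAW R4: wait I4 write@25>

cycle = 29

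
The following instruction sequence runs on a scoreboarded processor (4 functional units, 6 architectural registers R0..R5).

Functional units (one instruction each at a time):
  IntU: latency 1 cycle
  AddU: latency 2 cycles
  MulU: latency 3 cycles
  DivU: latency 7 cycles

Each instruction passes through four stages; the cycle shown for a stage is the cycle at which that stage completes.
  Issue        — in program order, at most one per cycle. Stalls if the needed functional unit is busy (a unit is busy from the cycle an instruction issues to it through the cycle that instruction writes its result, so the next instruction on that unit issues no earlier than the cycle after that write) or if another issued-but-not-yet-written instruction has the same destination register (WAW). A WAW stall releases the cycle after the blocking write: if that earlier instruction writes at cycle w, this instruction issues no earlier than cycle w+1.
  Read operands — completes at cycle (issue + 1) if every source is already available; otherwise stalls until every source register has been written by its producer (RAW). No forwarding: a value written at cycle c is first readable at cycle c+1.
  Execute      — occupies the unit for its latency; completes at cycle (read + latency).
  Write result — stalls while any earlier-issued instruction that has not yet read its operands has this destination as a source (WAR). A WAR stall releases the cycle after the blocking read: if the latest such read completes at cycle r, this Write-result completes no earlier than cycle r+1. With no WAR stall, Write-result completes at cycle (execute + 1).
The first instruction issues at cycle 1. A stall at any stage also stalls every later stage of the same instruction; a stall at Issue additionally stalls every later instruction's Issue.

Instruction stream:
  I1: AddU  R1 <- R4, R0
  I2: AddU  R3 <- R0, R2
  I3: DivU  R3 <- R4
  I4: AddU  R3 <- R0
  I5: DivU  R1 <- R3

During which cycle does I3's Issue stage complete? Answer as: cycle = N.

cycle = 11

I1  is:1  ro:2  ex:4  wr:5
I2  is:6  ro:7  ex:9  wr:10  — struct: AddU busy until I1 writes@5
I3  is:11  ro:12  ex:19  wr:20  — WAW R3: wait I2 write@10
I4  is:21  ro:22  ex:24  wr:25  — WAW R3: wait I3 write@20
I5  is:22  ro:26  ex:33  wr:34  — RAW R3: wait I4 write@25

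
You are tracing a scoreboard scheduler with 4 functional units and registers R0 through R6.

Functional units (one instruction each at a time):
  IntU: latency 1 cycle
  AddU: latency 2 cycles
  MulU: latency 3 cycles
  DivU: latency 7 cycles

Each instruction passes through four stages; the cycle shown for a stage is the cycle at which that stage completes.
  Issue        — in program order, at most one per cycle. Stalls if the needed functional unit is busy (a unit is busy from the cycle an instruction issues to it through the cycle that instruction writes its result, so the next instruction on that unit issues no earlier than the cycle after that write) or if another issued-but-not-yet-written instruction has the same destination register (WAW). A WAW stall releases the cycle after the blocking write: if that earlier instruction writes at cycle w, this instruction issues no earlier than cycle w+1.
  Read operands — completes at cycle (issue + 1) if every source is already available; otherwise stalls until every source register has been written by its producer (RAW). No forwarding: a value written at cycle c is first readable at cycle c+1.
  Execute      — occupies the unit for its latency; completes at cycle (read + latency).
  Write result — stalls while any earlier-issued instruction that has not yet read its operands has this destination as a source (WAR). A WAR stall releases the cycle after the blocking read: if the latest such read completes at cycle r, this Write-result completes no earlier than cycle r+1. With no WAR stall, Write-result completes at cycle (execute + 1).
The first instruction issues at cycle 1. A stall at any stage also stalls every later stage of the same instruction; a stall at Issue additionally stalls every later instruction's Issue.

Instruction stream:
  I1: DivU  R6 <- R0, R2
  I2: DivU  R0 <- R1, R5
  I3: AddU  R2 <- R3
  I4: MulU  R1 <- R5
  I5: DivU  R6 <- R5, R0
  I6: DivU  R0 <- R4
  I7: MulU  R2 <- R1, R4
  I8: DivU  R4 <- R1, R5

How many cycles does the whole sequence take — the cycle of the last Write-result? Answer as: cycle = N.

cycle = 50

  I1 | 1 | 2 | 9 | 10
  I2 | 11 | 12 | 19 | 20   struct: DivU busy until I1 writes@10
  I3 | 12 | 13 | 15 | 16
  I4 | 13 | 14 | 17 | 18
  I5 | 21 | 22 | 29 | 30   struct: DivU busy until I2 writes@20
  I6 | 31 | 32 | 39 | 40   struct: DivU busy until I5 writes@30
  I7 | 32 | 33 | 36 | 37
  I8 | 41 | 42 | 49 | 50   struct: DivU busy until I6 writes@40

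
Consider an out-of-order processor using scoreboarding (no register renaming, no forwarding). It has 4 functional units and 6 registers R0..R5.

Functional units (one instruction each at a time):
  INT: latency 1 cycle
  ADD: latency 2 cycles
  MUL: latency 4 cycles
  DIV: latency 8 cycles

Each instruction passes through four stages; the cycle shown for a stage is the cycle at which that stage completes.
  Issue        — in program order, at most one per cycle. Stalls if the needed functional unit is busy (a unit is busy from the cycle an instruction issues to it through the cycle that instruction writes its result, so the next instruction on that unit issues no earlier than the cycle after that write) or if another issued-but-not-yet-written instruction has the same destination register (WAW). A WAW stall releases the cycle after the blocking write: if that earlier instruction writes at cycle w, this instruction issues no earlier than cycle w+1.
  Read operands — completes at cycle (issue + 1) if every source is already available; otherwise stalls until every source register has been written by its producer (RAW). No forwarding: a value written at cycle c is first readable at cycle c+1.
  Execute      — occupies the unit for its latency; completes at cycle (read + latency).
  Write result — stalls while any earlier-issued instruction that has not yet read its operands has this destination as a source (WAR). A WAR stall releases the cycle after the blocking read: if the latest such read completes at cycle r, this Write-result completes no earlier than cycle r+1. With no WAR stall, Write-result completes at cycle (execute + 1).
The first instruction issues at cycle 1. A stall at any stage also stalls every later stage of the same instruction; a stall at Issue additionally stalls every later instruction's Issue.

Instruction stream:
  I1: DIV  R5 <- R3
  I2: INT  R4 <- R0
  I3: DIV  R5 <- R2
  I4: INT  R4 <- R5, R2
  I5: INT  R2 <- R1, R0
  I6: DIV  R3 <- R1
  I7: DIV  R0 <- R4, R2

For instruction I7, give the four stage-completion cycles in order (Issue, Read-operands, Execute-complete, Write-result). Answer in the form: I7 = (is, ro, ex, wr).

cycle 1: issue I1 (DIV)
cycle 2: I1 read-ops · issue I2 (INT)
cycle 3: I2 read-ops
cycle 4: I2 finished on INT
cycle 5: I2→R4
cycle 10: I1 finished on DIV
cycle 11: I1→R5
cycle 12: issue I3 (DIV)
cycle 13: I3 read-ops · issue I4 (INT)
cycle 21: I3 finished on DIV
cycle 22: I3→R5
cycle 23: I4 read-ops
cycle 24: I4 finished on INT
cycle 25: I4→R4
cycle 26: issue I5 (INT)
cycle 27: I5 read-ops · issue I6 (DIV)
cycle 28: I5 finished on INT · I6 read-ops
cycle 29: I5→R2
cycle 36: I6 finished on DIV
cycle 37: I6→R3
cycle 38: issue I7 (DIV)
cycle 39: I7 read-ops
cycle 47: I7 finished on DIV
cycle 48: I7→R0

I7 = (38, 39, 47, 48)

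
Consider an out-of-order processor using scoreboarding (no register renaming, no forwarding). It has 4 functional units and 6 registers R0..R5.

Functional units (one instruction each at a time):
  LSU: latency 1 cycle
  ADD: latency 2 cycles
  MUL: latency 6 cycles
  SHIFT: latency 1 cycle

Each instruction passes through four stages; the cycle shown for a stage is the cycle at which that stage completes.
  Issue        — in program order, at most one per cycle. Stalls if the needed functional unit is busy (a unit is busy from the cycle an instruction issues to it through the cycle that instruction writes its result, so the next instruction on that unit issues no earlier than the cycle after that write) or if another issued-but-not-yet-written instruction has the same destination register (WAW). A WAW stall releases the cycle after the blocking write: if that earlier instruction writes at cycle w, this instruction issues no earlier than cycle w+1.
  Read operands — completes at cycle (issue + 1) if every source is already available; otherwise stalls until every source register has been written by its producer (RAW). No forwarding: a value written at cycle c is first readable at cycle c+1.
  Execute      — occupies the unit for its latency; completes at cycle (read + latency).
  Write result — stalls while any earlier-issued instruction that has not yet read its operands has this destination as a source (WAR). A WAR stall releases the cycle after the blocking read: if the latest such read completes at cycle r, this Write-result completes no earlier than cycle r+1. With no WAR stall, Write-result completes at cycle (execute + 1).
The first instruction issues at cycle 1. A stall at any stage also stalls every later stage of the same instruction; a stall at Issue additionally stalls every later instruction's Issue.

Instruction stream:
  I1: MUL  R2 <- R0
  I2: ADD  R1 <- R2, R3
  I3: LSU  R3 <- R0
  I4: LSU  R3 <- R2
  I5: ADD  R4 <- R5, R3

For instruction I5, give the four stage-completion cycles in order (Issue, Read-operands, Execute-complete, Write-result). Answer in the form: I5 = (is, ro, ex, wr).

I1  is:1  ro:2  ex:8  wr:9
I2  is:2  ro:10  ex:12  wr:13  — RAW R2: wait I1 write@9
I3  is:3  ro:4  ex:5  wr:11  — WAR R3: wait I2 read@10
I4  is:12  ro:13  ex:14  wr:15  — struct: LSU busy until I3 writes@11
I5  is:14  ro:16  ex:18  wr:19  — struct: ADD busy until I2 writes@13, RAW R3: wait I4 write@15

I5 = (14, 16, 18, 19)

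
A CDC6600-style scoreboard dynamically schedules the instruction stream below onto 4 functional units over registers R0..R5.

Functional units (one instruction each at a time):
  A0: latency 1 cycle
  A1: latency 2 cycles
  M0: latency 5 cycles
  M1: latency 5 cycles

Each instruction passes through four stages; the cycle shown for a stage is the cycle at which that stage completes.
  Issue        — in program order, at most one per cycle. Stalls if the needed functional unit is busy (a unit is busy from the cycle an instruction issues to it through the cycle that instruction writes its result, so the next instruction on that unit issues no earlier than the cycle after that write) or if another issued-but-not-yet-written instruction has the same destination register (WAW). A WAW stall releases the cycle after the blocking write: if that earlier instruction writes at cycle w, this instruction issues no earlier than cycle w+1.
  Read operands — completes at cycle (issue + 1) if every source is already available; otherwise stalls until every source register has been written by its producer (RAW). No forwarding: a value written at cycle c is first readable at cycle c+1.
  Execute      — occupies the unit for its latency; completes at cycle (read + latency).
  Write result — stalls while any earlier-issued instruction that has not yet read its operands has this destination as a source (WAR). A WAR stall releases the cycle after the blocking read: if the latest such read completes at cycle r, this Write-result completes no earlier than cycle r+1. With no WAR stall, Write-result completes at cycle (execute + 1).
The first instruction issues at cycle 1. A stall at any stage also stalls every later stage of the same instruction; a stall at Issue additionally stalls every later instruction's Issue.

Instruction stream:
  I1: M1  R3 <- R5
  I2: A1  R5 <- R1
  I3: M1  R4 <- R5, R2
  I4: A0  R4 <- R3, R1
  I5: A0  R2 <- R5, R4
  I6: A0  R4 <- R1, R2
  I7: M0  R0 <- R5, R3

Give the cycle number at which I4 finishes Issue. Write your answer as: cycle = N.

cycle = 17

[1] issue I1 (M1)
[2] I1 read-ops | issue I2 (A1)
[3] I2 read-ops
[5] I2 finished on A1
[6] I2→R5
[7] I1 finished on M1
[8] I1→R3
[9] issue I3 (M1)
[10] I3 read-ops
[15] I3 finished on M1
[16] I3→R4
[17] issue I4 (A0)
[18] I4 read-ops
[19] I4 finished on A0
[20] I4→R4
[21] issue I5 (A0)
[22] I5 read-ops
[23] I5 finished on A0
[24] I5→R2
[25] issue I6 (A0)
[26] I6 read-ops | issue I7 (M0)
[27] I6 finished on A0 | I7 read-ops
[28] I6→R4
[32] I7 finished on M0
[33] I7→R0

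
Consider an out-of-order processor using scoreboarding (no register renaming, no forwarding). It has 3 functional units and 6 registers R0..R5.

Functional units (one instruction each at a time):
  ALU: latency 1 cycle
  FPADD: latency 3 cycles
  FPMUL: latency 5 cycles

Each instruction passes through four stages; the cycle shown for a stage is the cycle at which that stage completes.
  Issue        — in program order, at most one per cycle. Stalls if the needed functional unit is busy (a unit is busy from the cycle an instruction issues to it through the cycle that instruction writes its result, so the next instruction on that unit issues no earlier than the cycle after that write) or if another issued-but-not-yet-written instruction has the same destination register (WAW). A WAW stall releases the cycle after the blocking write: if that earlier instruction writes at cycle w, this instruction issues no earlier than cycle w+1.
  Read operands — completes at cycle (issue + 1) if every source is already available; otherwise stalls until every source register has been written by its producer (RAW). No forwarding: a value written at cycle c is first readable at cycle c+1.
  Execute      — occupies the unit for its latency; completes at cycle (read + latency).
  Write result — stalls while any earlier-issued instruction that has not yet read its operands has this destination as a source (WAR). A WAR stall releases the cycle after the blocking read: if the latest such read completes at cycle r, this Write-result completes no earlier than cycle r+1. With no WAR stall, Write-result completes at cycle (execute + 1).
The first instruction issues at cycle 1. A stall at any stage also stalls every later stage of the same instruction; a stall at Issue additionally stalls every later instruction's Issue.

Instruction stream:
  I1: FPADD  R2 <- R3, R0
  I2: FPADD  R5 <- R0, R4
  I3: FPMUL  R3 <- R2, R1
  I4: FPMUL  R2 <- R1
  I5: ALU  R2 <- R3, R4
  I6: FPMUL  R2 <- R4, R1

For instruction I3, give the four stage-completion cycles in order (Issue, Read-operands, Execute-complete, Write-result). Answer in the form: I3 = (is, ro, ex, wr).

I3 = (8, 9, 14, 15)

[1] issue I1 (FPADD)
[2] I1 read-ops
[5] I1 finished on FPADD
[6] I1→R2
[7] issue I2 (FPADD)
[8] I2 read-ops; issue I3 (FPMUL)
[9] I3 read-ops
[11] I2 finished on FPADD
[12] I2→R5
[14] I3 finished on FPMUL
[15] I3→R3
[16] issue I4 (FPMUL)
[17] I4 read-ops
[22] I4 finished on FPMUL
[23] I4→R2
[24] issue I5 (ALU)
[25] I5 read-ops
[26] I5 finished on ALU
[27] I5→R2
[28] issue I6 (FPMUL)
[29] I6 read-ops
[34] I6 finished on FPMUL
[35] I6→R2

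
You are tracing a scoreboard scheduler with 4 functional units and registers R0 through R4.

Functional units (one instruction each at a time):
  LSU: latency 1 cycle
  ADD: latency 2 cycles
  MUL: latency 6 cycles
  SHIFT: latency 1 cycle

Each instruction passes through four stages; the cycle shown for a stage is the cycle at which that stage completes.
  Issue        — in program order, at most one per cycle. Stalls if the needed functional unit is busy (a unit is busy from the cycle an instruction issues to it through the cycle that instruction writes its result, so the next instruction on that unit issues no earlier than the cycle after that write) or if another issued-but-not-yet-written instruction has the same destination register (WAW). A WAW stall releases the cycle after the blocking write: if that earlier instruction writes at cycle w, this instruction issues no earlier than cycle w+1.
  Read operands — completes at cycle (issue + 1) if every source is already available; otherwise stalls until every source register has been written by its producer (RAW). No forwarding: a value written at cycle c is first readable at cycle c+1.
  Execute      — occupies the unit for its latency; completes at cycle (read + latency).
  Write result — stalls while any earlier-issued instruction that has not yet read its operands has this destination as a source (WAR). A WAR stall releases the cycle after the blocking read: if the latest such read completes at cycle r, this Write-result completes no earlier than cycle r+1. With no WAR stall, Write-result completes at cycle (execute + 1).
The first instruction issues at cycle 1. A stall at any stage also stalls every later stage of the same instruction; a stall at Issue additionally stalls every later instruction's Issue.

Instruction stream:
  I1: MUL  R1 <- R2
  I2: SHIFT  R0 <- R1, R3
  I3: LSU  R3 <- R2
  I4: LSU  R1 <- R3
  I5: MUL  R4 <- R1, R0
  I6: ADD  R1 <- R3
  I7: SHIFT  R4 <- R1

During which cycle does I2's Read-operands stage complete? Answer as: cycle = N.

cycle = 10

I1: IS=1 RO=2 EX=8 WR=9
I2: IS=2 RO=10 EX=11 WR=12  [RAW R1: wait I1 write@9]
I3: IS=3 RO=4 EX=5 WR=11  [WAR R3: wait I2 read@10]
I4: IS=12 RO=13 EX=14 WR=15  [struct: LSU busy until I3 writes@11]
I5: IS=13 RO=16 EX=22 WR=23  [RAW R1: wait I4 write@15]
I6: IS=16 RO=17 EX=19 WR=20  [WAW R1: wait I4 write@15]
I7: IS=24 RO=25 EX=26 WR=27  [WAW R4: wait I5 write@23]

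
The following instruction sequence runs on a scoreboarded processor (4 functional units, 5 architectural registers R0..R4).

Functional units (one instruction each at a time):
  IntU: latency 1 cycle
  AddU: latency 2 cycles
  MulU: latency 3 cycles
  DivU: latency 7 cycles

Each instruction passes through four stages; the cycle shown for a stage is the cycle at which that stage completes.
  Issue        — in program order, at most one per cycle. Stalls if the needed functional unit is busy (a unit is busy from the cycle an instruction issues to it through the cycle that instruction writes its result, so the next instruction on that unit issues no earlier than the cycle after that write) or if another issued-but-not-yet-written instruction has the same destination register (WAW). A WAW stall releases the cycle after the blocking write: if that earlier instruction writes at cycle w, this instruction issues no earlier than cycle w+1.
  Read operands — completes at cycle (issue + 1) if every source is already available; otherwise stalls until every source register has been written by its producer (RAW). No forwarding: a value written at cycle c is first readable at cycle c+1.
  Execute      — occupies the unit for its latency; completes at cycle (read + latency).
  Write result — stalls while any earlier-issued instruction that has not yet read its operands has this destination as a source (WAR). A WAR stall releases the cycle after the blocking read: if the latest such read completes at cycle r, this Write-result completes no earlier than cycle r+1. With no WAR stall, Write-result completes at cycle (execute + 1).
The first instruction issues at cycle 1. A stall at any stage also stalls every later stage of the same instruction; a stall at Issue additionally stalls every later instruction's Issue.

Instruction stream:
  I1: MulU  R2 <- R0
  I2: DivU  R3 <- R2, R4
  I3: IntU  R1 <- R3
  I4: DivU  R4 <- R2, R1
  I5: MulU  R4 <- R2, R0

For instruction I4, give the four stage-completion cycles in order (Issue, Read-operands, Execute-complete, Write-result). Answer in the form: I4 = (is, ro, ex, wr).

I4 = (16, 19, 26, 27)

t=1  I1→MulU
t=2  I1 RO · I2→DivU
t=3  I3→IntU
t=5  I1 EX
t=6  I1 WR R2
t=7  I2 RO
t=14  I2 EX
t=15  I2 WR R3
t=16  I3 RO · I4→DivU
t=17  I3 EX
t=18  I3 WR R1
t=19  I4 RO
t=26  I4 EX
t=27  I4 WR R4
t=28  I5→MulU
t=29  I5 RO
t=32  I5 EX
t=33  I5 WR R4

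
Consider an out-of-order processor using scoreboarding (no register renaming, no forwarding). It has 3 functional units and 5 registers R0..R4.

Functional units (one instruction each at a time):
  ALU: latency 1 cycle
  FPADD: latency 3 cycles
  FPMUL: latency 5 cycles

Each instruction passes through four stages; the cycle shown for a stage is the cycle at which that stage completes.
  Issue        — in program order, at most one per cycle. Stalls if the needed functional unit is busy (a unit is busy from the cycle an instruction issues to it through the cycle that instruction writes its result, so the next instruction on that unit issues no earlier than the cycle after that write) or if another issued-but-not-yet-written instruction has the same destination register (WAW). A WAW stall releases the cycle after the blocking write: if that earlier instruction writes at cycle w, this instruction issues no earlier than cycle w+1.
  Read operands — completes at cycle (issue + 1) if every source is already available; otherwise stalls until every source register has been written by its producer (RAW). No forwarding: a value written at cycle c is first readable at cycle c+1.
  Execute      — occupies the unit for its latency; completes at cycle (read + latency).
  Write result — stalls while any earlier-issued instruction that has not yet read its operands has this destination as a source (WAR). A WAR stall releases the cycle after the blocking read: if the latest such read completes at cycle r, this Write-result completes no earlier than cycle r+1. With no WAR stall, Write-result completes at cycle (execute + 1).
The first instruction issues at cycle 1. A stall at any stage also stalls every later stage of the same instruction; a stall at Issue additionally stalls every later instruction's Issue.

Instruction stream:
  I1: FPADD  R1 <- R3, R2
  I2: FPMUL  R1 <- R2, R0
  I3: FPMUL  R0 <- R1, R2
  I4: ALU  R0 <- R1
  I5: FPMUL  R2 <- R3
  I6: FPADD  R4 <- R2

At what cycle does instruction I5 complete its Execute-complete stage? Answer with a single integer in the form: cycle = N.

cycle = 30

I1 -> (1, 2, 5, 6)
I2 -> (7, 8, 13, 14)  // WAW R1: wait I1 write@6
I3 -> (15, 16, 21, 22)  // struct: FPMUL busy until I2 writes@14
I4 -> (23, 24, 25, 26)  // WAW R0: wait I3 write@22
I5 -> (24, 25, 30, 31)
I6 -> (25, 32, 35, 36)  // RAW R2: wait I5 write@31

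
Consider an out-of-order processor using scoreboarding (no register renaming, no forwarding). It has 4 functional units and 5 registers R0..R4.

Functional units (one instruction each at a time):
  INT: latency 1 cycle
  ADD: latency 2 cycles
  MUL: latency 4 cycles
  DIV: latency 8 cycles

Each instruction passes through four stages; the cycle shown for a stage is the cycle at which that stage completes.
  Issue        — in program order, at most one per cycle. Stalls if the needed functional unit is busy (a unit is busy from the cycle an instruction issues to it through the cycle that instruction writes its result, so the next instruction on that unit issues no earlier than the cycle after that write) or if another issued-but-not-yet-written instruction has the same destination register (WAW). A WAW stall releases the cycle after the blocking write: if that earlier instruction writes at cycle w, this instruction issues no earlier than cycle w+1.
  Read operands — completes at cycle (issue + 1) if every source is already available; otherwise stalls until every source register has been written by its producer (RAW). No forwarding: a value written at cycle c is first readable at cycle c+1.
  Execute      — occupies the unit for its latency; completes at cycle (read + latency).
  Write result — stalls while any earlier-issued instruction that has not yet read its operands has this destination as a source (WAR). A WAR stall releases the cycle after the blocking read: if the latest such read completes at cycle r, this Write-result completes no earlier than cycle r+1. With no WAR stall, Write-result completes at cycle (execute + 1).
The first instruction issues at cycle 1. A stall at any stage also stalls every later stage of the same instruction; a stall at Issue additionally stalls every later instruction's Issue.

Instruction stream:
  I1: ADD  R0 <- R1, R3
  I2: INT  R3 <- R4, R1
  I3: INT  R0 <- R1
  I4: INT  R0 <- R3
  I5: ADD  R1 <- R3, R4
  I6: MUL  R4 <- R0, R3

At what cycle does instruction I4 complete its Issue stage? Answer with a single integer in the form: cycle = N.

1) issue 1, read 2, done 4, write 5
2) issue 2, read 3, done 4, write 5
3) issue 6, read 7, done 8, write 9  <struct: INT busy until I2 writes@5>
4) issue 10, read 11, done 12, write 13  <struct: INT busy until I3 writes@9>
5) issue 11, read 12, done 14, write 15
6) issue 12, read 14, done 18, write 19  <RAW R0: wait I4 write@13>

cycle = 10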